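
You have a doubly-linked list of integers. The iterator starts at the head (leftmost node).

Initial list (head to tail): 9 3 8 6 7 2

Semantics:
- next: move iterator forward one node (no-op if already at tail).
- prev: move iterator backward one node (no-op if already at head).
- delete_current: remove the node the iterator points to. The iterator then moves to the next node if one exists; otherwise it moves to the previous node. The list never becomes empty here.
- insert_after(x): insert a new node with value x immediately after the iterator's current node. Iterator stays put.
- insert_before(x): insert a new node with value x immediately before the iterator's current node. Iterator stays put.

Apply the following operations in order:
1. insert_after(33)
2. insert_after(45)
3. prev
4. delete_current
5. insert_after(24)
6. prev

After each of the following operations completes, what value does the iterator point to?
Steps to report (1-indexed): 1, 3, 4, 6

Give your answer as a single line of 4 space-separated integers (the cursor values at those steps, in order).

Answer: 9 9 45 45

Derivation:
After 1 (insert_after(33)): list=[9, 33, 3, 8, 6, 7, 2] cursor@9
After 2 (insert_after(45)): list=[9, 45, 33, 3, 8, 6, 7, 2] cursor@9
After 3 (prev): list=[9, 45, 33, 3, 8, 6, 7, 2] cursor@9
After 4 (delete_current): list=[45, 33, 3, 8, 6, 7, 2] cursor@45
After 5 (insert_after(24)): list=[45, 24, 33, 3, 8, 6, 7, 2] cursor@45
After 6 (prev): list=[45, 24, 33, 3, 8, 6, 7, 2] cursor@45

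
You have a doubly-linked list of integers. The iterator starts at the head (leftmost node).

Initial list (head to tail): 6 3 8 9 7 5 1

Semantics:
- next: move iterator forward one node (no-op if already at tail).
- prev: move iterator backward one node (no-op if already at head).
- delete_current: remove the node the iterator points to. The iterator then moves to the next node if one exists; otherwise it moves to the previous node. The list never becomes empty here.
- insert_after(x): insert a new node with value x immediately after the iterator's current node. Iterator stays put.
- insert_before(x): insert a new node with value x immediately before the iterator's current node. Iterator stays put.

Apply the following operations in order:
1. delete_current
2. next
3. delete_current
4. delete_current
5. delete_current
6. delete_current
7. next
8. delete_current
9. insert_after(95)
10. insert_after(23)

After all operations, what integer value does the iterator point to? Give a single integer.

After 1 (delete_current): list=[3, 8, 9, 7, 5, 1] cursor@3
After 2 (next): list=[3, 8, 9, 7, 5, 1] cursor@8
After 3 (delete_current): list=[3, 9, 7, 5, 1] cursor@9
After 4 (delete_current): list=[3, 7, 5, 1] cursor@7
After 5 (delete_current): list=[3, 5, 1] cursor@5
After 6 (delete_current): list=[3, 1] cursor@1
After 7 (next): list=[3, 1] cursor@1
After 8 (delete_current): list=[3] cursor@3
After 9 (insert_after(95)): list=[3, 95] cursor@3
After 10 (insert_after(23)): list=[3, 23, 95] cursor@3

Answer: 3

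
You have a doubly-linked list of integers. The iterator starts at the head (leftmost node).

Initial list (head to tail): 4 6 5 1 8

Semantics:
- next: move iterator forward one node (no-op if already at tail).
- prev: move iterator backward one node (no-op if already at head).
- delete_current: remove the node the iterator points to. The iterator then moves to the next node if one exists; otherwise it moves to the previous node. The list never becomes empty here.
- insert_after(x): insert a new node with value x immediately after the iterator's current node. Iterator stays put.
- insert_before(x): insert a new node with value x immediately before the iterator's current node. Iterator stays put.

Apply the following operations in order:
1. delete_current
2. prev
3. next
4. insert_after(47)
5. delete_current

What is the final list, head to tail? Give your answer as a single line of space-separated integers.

Answer: 6 47 1 8

Derivation:
After 1 (delete_current): list=[6, 5, 1, 8] cursor@6
After 2 (prev): list=[6, 5, 1, 8] cursor@6
After 3 (next): list=[6, 5, 1, 8] cursor@5
After 4 (insert_after(47)): list=[6, 5, 47, 1, 8] cursor@5
After 5 (delete_current): list=[6, 47, 1, 8] cursor@47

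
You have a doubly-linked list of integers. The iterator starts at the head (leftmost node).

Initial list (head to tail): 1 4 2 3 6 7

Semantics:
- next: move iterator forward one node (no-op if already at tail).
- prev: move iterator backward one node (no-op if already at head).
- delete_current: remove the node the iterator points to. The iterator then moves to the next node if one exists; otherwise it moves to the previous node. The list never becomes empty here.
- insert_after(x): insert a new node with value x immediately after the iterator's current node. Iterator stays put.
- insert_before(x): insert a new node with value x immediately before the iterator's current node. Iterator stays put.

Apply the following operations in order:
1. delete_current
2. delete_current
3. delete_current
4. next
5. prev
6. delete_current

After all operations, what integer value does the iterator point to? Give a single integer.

After 1 (delete_current): list=[4, 2, 3, 6, 7] cursor@4
After 2 (delete_current): list=[2, 3, 6, 7] cursor@2
After 3 (delete_current): list=[3, 6, 7] cursor@3
After 4 (next): list=[3, 6, 7] cursor@6
After 5 (prev): list=[3, 6, 7] cursor@3
After 6 (delete_current): list=[6, 7] cursor@6

Answer: 6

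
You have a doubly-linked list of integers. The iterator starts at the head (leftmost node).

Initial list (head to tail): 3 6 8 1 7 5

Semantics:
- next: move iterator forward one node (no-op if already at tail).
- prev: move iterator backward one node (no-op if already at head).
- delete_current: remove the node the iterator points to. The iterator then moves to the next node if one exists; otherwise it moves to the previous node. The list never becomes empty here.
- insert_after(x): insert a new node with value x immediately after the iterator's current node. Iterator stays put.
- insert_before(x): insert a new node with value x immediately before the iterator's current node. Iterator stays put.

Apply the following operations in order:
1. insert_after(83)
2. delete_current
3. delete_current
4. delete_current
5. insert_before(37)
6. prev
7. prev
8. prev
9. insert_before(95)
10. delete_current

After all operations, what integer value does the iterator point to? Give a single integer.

Answer: 8

Derivation:
After 1 (insert_after(83)): list=[3, 83, 6, 8, 1, 7, 5] cursor@3
After 2 (delete_current): list=[83, 6, 8, 1, 7, 5] cursor@83
After 3 (delete_current): list=[6, 8, 1, 7, 5] cursor@6
After 4 (delete_current): list=[8, 1, 7, 5] cursor@8
After 5 (insert_before(37)): list=[37, 8, 1, 7, 5] cursor@8
After 6 (prev): list=[37, 8, 1, 7, 5] cursor@37
After 7 (prev): list=[37, 8, 1, 7, 5] cursor@37
After 8 (prev): list=[37, 8, 1, 7, 5] cursor@37
After 9 (insert_before(95)): list=[95, 37, 8, 1, 7, 5] cursor@37
After 10 (delete_current): list=[95, 8, 1, 7, 5] cursor@8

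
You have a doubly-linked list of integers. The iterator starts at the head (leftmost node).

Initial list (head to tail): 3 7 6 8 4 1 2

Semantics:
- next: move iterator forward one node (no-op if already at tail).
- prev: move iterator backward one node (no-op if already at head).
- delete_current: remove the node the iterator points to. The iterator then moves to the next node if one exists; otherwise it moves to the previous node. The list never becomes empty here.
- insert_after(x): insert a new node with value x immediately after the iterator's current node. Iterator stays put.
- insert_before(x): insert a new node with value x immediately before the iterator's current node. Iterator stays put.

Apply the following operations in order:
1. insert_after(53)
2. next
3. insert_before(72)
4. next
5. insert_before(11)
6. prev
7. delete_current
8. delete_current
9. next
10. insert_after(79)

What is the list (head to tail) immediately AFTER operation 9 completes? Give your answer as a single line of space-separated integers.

After 1 (insert_after(53)): list=[3, 53, 7, 6, 8, 4, 1, 2] cursor@3
After 2 (next): list=[3, 53, 7, 6, 8, 4, 1, 2] cursor@53
After 3 (insert_before(72)): list=[3, 72, 53, 7, 6, 8, 4, 1, 2] cursor@53
After 4 (next): list=[3, 72, 53, 7, 6, 8, 4, 1, 2] cursor@7
After 5 (insert_before(11)): list=[3, 72, 53, 11, 7, 6, 8, 4, 1, 2] cursor@7
After 6 (prev): list=[3, 72, 53, 11, 7, 6, 8, 4, 1, 2] cursor@11
After 7 (delete_current): list=[3, 72, 53, 7, 6, 8, 4, 1, 2] cursor@7
After 8 (delete_current): list=[3, 72, 53, 6, 8, 4, 1, 2] cursor@6
After 9 (next): list=[3, 72, 53, 6, 8, 4, 1, 2] cursor@8

Answer: 3 72 53 6 8 4 1 2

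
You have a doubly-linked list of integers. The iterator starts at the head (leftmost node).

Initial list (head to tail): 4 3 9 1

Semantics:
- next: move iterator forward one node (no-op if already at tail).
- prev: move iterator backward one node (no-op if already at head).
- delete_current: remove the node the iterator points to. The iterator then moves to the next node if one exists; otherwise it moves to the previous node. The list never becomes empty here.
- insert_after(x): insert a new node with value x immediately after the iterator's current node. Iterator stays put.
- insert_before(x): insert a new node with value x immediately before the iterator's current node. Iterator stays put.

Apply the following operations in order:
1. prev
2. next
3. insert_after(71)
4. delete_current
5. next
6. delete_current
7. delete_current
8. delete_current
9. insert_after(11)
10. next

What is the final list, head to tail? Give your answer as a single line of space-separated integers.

After 1 (prev): list=[4, 3, 9, 1] cursor@4
After 2 (next): list=[4, 3, 9, 1] cursor@3
After 3 (insert_after(71)): list=[4, 3, 71, 9, 1] cursor@3
After 4 (delete_current): list=[4, 71, 9, 1] cursor@71
After 5 (next): list=[4, 71, 9, 1] cursor@9
After 6 (delete_current): list=[4, 71, 1] cursor@1
After 7 (delete_current): list=[4, 71] cursor@71
After 8 (delete_current): list=[4] cursor@4
After 9 (insert_after(11)): list=[4, 11] cursor@4
After 10 (next): list=[4, 11] cursor@11

Answer: 4 11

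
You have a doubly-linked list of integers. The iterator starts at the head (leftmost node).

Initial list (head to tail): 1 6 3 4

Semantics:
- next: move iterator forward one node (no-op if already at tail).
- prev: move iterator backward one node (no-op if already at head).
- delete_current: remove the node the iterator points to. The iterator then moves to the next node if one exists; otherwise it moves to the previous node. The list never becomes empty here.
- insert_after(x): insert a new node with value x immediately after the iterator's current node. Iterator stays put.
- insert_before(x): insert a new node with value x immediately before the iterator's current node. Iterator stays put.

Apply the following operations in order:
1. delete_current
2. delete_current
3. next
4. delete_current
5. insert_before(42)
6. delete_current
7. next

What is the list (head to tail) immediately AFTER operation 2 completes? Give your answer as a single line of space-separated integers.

After 1 (delete_current): list=[6, 3, 4] cursor@6
After 2 (delete_current): list=[3, 4] cursor@3

Answer: 3 4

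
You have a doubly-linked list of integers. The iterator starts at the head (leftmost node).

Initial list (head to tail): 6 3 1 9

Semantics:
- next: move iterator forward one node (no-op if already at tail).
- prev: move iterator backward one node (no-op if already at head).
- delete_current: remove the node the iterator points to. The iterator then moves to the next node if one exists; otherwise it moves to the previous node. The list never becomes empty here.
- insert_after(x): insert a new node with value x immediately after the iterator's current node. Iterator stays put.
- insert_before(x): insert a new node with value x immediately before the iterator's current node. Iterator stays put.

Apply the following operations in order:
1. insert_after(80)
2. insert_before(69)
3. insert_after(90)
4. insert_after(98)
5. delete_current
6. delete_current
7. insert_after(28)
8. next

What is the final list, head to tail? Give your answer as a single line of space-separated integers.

After 1 (insert_after(80)): list=[6, 80, 3, 1, 9] cursor@6
After 2 (insert_before(69)): list=[69, 6, 80, 3, 1, 9] cursor@6
After 3 (insert_after(90)): list=[69, 6, 90, 80, 3, 1, 9] cursor@6
After 4 (insert_after(98)): list=[69, 6, 98, 90, 80, 3, 1, 9] cursor@6
After 5 (delete_current): list=[69, 98, 90, 80, 3, 1, 9] cursor@98
After 6 (delete_current): list=[69, 90, 80, 3, 1, 9] cursor@90
After 7 (insert_after(28)): list=[69, 90, 28, 80, 3, 1, 9] cursor@90
After 8 (next): list=[69, 90, 28, 80, 3, 1, 9] cursor@28

Answer: 69 90 28 80 3 1 9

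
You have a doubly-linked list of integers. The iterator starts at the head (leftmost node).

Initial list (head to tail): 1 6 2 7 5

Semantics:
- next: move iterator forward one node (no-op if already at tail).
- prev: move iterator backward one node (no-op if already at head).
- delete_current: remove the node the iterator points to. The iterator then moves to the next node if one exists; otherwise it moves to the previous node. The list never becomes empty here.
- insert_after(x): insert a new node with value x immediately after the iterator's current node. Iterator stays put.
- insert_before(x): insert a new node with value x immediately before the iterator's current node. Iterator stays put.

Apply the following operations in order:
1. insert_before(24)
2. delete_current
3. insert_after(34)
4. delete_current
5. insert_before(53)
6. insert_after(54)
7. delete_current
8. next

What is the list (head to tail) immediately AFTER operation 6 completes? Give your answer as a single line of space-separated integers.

After 1 (insert_before(24)): list=[24, 1, 6, 2, 7, 5] cursor@1
After 2 (delete_current): list=[24, 6, 2, 7, 5] cursor@6
After 3 (insert_after(34)): list=[24, 6, 34, 2, 7, 5] cursor@6
After 4 (delete_current): list=[24, 34, 2, 7, 5] cursor@34
After 5 (insert_before(53)): list=[24, 53, 34, 2, 7, 5] cursor@34
After 6 (insert_after(54)): list=[24, 53, 34, 54, 2, 7, 5] cursor@34

Answer: 24 53 34 54 2 7 5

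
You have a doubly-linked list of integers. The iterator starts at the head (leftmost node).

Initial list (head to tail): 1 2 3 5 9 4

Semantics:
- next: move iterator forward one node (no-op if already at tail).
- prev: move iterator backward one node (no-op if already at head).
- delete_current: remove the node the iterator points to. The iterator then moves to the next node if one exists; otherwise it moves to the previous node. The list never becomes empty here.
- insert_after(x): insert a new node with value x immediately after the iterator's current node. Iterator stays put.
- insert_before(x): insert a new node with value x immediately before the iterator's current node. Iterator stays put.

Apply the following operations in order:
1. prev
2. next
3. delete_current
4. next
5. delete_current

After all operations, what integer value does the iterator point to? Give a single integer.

Answer: 9

Derivation:
After 1 (prev): list=[1, 2, 3, 5, 9, 4] cursor@1
After 2 (next): list=[1, 2, 3, 5, 9, 4] cursor@2
After 3 (delete_current): list=[1, 3, 5, 9, 4] cursor@3
After 4 (next): list=[1, 3, 5, 9, 4] cursor@5
After 5 (delete_current): list=[1, 3, 9, 4] cursor@9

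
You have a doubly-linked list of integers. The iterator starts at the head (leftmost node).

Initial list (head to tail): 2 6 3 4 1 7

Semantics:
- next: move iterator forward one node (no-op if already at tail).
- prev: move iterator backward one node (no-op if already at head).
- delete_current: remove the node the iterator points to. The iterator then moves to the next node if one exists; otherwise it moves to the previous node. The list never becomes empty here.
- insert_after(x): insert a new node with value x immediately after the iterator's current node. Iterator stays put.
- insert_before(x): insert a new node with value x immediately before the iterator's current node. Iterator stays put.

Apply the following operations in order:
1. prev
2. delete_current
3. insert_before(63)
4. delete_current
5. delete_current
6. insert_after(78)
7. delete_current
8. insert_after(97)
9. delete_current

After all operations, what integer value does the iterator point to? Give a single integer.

Answer: 97

Derivation:
After 1 (prev): list=[2, 6, 3, 4, 1, 7] cursor@2
After 2 (delete_current): list=[6, 3, 4, 1, 7] cursor@6
After 3 (insert_before(63)): list=[63, 6, 3, 4, 1, 7] cursor@6
After 4 (delete_current): list=[63, 3, 4, 1, 7] cursor@3
After 5 (delete_current): list=[63, 4, 1, 7] cursor@4
After 6 (insert_after(78)): list=[63, 4, 78, 1, 7] cursor@4
After 7 (delete_current): list=[63, 78, 1, 7] cursor@78
After 8 (insert_after(97)): list=[63, 78, 97, 1, 7] cursor@78
After 9 (delete_current): list=[63, 97, 1, 7] cursor@97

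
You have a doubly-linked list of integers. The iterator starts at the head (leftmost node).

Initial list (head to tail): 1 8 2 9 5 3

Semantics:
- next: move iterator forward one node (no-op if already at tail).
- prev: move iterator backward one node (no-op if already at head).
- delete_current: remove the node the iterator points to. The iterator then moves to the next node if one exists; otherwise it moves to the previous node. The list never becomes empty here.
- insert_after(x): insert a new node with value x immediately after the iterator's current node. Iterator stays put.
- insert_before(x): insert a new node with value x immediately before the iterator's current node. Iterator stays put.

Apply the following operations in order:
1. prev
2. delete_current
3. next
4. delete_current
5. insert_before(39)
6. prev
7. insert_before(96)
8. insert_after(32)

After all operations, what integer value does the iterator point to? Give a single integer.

Answer: 39

Derivation:
After 1 (prev): list=[1, 8, 2, 9, 5, 3] cursor@1
After 2 (delete_current): list=[8, 2, 9, 5, 3] cursor@8
After 3 (next): list=[8, 2, 9, 5, 3] cursor@2
After 4 (delete_current): list=[8, 9, 5, 3] cursor@9
After 5 (insert_before(39)): list=[8, 39, 9, 5, 3] cursor@9
After 6 (prev): list=[8, 39, 9, 5, 3] cursor@39
After 7 (insert_before(96)): list=[8, 96, 39, 9, 5, 3] cursor@39
After 8 (insert_after(32)): list=[8, 96, 39, 32, 9, 5, 3] cursor@39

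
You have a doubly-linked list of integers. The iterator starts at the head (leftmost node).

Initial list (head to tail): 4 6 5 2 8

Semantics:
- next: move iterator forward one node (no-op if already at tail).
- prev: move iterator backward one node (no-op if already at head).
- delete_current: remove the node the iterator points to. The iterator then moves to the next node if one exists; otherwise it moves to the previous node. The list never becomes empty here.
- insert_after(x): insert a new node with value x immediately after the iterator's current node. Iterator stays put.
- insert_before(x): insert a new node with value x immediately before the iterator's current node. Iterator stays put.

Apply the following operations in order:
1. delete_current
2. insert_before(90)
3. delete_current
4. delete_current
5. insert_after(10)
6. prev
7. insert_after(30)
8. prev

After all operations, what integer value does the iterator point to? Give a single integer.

Answer: 90

Derivation:
After 1 (delete_current): list=[6, 5, 2, 8] cursor@6
After 2 (insert_before(90)): list=[90, 6, 5, 2, 8] cursor@6
After 3 (delete_current): list=[90, 5, 2, 8] cursor@5
After 4 (delete_current): list=[90, 2, 8] cursor@2
After 5 (insert_after(10)): list=[90, 2, 10, 8] cursor@2
After 6 (prev): list=[90, 2, 10, 8] cursor@90
After 7 (insert_after(30)): list=[90, 30, 2, 10, 8] cursor@90
After 8 (prev): list=[90, 30, 2, 10, 8] cursor@90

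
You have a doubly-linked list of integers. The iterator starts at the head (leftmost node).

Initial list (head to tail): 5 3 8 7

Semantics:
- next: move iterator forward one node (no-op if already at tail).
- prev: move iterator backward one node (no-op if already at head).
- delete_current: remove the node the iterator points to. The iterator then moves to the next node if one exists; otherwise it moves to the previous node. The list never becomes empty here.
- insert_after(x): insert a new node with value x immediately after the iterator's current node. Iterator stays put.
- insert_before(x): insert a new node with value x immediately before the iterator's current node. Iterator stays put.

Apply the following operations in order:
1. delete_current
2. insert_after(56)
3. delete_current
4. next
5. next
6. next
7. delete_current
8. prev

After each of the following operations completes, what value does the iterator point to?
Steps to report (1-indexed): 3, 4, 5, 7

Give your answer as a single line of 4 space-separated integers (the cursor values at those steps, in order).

After 1 (delete_current): list=[3, 8, 7] cursor@3
After 2 (insert_after(56)): list=[3, 56, 8, 7] cursor@3
After 3 (delete_current): list=[56, 8, 7] cursor@56
After 4 (next): list=[56, 8, 7] cursor@8
After 5 (next): list=[56, 8, 7] cursor@7
After 6 (next): list=[56, 8, 7] cursor@7
After 7 (delete_current): list=[56, 8] cursor@8
After 8 (prev): list=[56, 8] cursor@56

Answer: 56 8 7 8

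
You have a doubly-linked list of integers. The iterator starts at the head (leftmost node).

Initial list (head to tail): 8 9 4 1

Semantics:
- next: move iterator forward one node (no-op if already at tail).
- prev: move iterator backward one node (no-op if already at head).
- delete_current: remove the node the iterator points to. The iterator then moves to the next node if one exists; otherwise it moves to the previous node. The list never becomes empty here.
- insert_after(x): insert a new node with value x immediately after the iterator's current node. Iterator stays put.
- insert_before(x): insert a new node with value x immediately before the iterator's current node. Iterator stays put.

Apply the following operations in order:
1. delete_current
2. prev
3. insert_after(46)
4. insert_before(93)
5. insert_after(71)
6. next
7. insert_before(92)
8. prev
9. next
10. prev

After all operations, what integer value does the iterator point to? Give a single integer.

Answer: 92

Derivation:
After 1 (delete_current): list=[9, 4, 1] cursor@9
After 2 (prev): list=[9, 4, 1] cursor@9
After 3 (insert_after(46)): list=[9, 46, 4, 1] cursor@9
After 4 (insert_before(93)): list=[93, 9, 46, 4, 1] cursor@9
After 5 (insert_after(71)): list=[93, 9, 71, 46, 4, 1] cursor@9
After 6 (next): list=[93, 9, 71, 46, 4, 1] cursor@71
After 7 (insert_before(92)): list=[93, 9, 92, 71, 46, 4, 1] cursor@71
After 8 (prev): list=[93, 9, 92, 71, 46, 4, 1] cursor@92
After 9 (next): list=[93, 9, 92, 71, 46, 4, 1] cursor@71
After 10 (prev): list=[93, 9, 92, 71, 46, 4, 1] cursor@92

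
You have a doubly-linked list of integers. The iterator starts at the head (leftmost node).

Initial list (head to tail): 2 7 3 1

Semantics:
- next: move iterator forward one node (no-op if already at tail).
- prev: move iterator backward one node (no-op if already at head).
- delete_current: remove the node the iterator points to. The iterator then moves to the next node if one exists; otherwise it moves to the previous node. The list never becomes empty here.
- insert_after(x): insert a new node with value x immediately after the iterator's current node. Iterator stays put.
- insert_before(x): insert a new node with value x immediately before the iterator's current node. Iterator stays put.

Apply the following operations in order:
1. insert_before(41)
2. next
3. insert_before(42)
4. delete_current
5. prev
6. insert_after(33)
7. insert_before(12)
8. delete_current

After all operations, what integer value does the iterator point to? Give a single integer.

Answer: 33

Derivation:
After 1 (insert_before(41)): list=[41, 2, 7, 3, 1] cursor@2
After 2 (next): list=[41, 2, 7, 3, 1] cursor@7
After 3 (insert_before(42)): list=[41, 2, 42, 7, 3, 1] cursor@7
After 4 (delete_current): list=[41, 2, 42, 3, 1] cursor@3
After 5 (prev): list=[41, 2, 42, 3, 1] cursor@42
After 6 (insert_after(33)): list=[41, 2, 42, 33, 3, 1] cursor@42
After 7 (insert_before(12)): list=[41, 2, 12, 42, 33, 3, 1] cursor@42
After 8 (delete_current): list=[41, 2, 12, 33, 3, 1] cursor@33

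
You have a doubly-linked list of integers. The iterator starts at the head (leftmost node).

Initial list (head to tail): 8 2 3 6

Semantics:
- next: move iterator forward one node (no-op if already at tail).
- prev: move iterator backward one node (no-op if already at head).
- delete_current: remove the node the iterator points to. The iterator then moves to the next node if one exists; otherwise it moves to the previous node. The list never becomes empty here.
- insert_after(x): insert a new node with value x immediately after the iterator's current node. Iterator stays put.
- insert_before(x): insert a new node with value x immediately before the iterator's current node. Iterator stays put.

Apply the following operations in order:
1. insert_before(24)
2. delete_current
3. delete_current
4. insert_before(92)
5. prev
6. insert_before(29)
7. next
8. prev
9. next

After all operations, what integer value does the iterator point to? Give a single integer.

After 1 (insert_before(24)): list=[24, 8, 2, 3, 6] cursor@8
After 2 (delete_current): list=[24, 2, 3, 6] cursor@2
After 3 (delete_current): list=[24, 3, 6] cursor@3
After 4 (insert_before(92)): list=[24, 92, 3, 6] cursor@3
After 5 (prev): list=[24, 92, 3, 6] cursor@92
After 6 (insert_before(29)): list=[24, 29, 92, 3, 6] cursor@92
After 7 (next): list=[24, 29, 92, 3, 6] cursor@3
After 8 (prev): list=[24, 29, 92, 3, 6] cursor@92
After 9 (next): list=[24, 29, 92, 3, 6] cursor@3

Answer: 3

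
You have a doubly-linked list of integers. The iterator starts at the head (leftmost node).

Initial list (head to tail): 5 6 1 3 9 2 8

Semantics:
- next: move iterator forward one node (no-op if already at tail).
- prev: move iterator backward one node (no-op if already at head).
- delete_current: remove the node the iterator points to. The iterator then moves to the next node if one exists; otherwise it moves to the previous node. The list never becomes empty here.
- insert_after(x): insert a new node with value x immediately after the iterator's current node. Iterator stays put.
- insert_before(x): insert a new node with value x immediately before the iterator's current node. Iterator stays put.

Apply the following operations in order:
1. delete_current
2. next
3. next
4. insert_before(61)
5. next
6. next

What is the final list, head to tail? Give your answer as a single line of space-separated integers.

Answer: 6 1 61 3 9 2 8

Derivation:
After 1 (delete_current): list=[6, 1, 3, 9, 2, 8] cursor@6
After 2 (next): list=[6, 1, 3, 9, 2, 8] cursor@1
After 3 (next): list=[6, 1, 3, 9, 2, 8] cursor@3
After 4 (insert_before(61)): list=[6, 1, 61, 3, 9, 2, 8] cursor@3
After 5 (next): list=[6, 1, 61, 3, 9, 2, 8] cursor@9
After 6 (next): list=[6, 1, 61, 3, 9, 2, 8] cursor@2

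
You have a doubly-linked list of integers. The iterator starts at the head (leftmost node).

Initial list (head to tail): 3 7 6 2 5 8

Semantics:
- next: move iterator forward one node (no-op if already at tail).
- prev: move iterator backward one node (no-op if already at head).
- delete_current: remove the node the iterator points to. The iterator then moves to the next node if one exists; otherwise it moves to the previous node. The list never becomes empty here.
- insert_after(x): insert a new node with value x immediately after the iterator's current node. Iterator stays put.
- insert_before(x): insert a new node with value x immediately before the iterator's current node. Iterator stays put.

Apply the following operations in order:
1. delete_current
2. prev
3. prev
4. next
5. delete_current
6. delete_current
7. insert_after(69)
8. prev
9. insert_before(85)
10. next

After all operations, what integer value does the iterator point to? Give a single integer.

After 1 (delete_current): list=[7, 6, 2, 5, 8] cursor@7
After 2 (prev): list=[7, 6, 2, 5, 8] cursor@7
After 3 (prev): list=[7, 6, 2, 5, 8] cursor@7
After 4 (next): list=[7, 6, 2, 5, 8] cursor@6
After 5 (delete_current): list=[7, 2, 5, 8] cursor@2
After 6 (delete_current): list=[7, 5, 8] cursor@5
After 7 (insert_after(69)): list=[7, 5, 69, 8] cursor@5
After 8 (prev): list=[7, 5, 69, 8] cursor@7
After 9 (insert_before(85)): list=[85, 7, 5, 69, 8] cursor@7
After 10 (next): list=[85, 7, 5, 69, 8] cursor@5

Answer: 5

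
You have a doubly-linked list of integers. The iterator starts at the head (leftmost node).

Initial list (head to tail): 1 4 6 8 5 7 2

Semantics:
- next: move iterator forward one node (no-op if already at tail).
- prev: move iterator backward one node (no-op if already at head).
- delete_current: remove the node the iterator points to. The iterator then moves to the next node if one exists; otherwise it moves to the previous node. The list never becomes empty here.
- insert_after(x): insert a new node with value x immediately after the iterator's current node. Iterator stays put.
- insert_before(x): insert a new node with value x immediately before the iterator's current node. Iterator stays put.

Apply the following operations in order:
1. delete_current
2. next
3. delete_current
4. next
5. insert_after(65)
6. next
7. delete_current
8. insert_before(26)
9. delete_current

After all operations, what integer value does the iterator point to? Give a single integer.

Answer: 2

Derivation:
After 1 (delete_current): list=[4, 6, 8, 5, 7, 2] cursor@4
After 2 (next): list=[4, 6, 8, 5, 7, 2] cursor@6
After 3 (delete_current): list=[4, 8, 5, 7, 2] cursor@8
After 4 (next): list=[4, 8, 5, 7, 2] cursor@5
After 5 (insert_after(65)): list=[4, 8, 5, 65, 7, 2] cursor@5
After 6 (next): list=[4, 8, 5, 65, 7, 2] cursor@65
After 7 (delete_current): list=[4, 8, 5, 7, 2] cursor@7
After 8 (insert_before(26)): list=[4, 8, 5, 26, 7, 2] cursor@7
After 9 (delete_current): list=[4, 8, 5, 26, 2] cursor@2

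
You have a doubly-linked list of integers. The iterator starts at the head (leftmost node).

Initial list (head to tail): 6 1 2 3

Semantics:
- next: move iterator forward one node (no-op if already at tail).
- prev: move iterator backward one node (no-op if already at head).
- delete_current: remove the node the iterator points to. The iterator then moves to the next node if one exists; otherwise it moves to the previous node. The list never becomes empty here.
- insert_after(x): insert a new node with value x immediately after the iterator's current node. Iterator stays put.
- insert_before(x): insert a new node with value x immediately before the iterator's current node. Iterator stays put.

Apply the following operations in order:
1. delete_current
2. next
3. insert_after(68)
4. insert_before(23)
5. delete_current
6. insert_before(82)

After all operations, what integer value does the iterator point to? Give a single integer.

Answer: 68

Derivation:
After 1 (delete_current): list=[1, 2, 3] cursor@1
After 2 (next): list=[1, 2, 3] cursor@2
After 3 (insert_after(68)): list=[1, 2, 68, 3] cursor@2
After 4 (insert_before(23)): list=[1, 23, 2, 68, 3] cursor@2
After 5 (delete_current): list=[1, 23, 68, 3] cursor@68
After 6 (insert_before(82)): list=[1, 23, 82, 68, 3] cursor@68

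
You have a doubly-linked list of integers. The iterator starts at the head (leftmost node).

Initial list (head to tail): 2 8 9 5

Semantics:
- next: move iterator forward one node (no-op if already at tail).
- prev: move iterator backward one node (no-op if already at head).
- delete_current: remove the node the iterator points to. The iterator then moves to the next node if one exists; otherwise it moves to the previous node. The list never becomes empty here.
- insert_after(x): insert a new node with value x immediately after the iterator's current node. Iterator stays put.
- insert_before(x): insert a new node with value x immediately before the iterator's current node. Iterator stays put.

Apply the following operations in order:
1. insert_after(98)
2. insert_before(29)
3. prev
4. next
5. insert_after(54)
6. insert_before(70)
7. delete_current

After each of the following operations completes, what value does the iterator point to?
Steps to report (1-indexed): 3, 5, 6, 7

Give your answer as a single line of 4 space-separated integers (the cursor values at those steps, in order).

Answer: 29 2 2 54

Derivation:
After 1 (insert_after(98)): list=[2, 98, 8, 9, 5] cursor@2
After 2 (insert_before(29)): list=[29, 2, 98, 8, 9, 5] cursor@2
After 3 (prev): list=[29, 2, 98, 8, 9, 5] cursor@29
After 4 (next): list=[29, 2, 98, 8, 9, 5] cursor@2
After 5 (insert_after(54)): list=[29, 2, 54, 98, 8, 9, 5] cursor@2
After 6 (insert_before(70)): list=[29, 70, 2, 54, 98, 8, 9, 5] cursor@2
After 7 (delete_current): list=[29, 70, 54, 98, 8, 9, 5] cursor@54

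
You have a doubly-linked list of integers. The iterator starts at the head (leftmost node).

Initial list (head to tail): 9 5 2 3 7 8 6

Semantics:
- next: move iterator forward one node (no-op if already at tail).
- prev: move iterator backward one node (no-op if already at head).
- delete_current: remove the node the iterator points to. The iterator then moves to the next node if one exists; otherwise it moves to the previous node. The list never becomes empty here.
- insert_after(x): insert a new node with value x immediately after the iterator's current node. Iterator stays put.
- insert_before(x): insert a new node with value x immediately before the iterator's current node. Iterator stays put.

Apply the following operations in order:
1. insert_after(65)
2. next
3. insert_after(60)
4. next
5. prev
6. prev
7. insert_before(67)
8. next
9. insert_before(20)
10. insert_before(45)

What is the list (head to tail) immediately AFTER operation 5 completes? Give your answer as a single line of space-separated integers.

Answer: 9 65 60 5 2 3 7 8 6

Derivation:
After 1 (insert_after(65)): list=[9, 65, 5, 2, 3, 7, 8, 6] cursor@9
After 2 (next): list=[9, 65, 5, 2, 3, 7, 8, 6] cursor@65
After 3 (insert_after(60)): list=[9, 65, 60, 5, 2, 3, 7, 8, 6] cursor@65
After 4 (next): list=[9, 65, 60, 5, 2, 3, 7, 8, 6] cursor@60
After 5 (prev): list=[9, 65, 60, 5, 2, 3, 7, 8, 6] cursor@65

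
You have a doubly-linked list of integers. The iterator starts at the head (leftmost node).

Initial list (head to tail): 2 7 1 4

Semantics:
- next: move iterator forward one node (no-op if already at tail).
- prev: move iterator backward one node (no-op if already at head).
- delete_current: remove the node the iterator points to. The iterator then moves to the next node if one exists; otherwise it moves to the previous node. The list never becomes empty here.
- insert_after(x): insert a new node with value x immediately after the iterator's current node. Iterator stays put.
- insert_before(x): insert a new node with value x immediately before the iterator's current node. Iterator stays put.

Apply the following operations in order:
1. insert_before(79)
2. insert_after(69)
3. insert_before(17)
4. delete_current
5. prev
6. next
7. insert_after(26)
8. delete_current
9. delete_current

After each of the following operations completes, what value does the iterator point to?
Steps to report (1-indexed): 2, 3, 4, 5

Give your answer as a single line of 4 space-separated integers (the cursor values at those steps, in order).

After 1 (insert_before(79)): list=[79, 2, 7, 1, 4] cursor@2
After 2 (insert_after(69)): list=[79, 2, 69, 7, 1, 4] cursor@2
After 3 (insert_before(17)): list=[79, 17, 2, 69, 7, 1, 4] cursor@2
After 4 (delete_current): list=[79, 17, 69, 7, 1, 4] cursor@69
After 5 (prev): list=[79, 17, 69, 7, 1, 4] cursor@17
After 6 (next): list=[79, 17, 69, 7, 1, 4] cursor@69
After 7 (insert_after(26)): list=[79, 17, 69, 26, 7, 1, 4] cursor@69
After 8 (delete_current): list=[79, 17, 26, 7, 1, 4] cursor@26
After 9 (delete_current): list=[79, 17, 7, 1, 4] cursor@7

Answer: 2 2 69 17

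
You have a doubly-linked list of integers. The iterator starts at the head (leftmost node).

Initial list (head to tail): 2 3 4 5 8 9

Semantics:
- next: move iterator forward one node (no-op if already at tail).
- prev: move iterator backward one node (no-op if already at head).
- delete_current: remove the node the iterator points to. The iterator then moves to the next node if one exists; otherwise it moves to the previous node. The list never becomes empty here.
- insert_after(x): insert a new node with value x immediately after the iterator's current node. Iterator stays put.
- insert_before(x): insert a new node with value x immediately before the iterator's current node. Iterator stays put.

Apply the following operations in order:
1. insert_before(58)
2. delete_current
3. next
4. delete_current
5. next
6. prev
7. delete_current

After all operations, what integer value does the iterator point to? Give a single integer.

Answer: 8

Derivation:
After 1 (insert_before(58)): list=[58, 2, 3, 4, 5, 8, 9] cursor@2
After 2 (delete_current): list=[58, 3, 4, 5, 8, 9] cursor@3
After 3 (next): list=[58, 3, 4, 5, 8, 9] cursor@4
After 4 (delete_current): list=[58, 3, 5, 8, 9] cursor@5
After 5 (next): list=[58, 3, 5, 8, 9] cursor@8
After 6 (prev): list=[58, 3, 5, 8, 9] cursor@5
After 7 (delete_current): list=[58, 3, 8, 9] cursor@8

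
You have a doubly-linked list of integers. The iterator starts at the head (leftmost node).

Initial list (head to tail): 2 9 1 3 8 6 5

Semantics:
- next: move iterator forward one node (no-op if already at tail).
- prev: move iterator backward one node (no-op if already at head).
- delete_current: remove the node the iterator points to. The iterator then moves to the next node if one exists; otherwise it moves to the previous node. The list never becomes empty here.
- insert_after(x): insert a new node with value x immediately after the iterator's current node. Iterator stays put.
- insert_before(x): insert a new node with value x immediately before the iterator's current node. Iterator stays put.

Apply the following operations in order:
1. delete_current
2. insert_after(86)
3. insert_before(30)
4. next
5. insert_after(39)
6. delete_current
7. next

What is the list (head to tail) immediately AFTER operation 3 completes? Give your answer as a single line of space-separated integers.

Answer: 30 9 86 1 3 8 6 5

Derivation:
After 1 (delete_current): list=[9, 1, 3, 8, 6, 5] cursor@9
After 2 (insert_after(86)): list=[9, 86, 1, 3, 8, 6, 5] cursor@9
After 3 (insert_before(30)): list=[30, 9, 86, 1, 3, 8, 6, 5] cursor@9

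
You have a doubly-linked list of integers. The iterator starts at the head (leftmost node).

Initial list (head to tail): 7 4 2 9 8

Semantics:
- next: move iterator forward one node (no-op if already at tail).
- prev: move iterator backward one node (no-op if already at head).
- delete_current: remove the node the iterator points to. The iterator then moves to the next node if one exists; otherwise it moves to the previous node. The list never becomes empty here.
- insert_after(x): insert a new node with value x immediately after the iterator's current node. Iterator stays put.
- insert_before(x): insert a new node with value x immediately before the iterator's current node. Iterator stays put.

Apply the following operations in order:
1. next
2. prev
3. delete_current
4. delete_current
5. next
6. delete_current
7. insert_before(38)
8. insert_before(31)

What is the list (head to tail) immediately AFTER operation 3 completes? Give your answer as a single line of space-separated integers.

Answer: 4 2 9 8

Derivation:
After 1 (next): list=[7, 4, 2, 9, 8] cursor@4
After 2 (prev): list=[7, 4, 2, 9, 8] cursor@7
After 3 (delete_current): list=[4, 2, 9, 8] cursor@4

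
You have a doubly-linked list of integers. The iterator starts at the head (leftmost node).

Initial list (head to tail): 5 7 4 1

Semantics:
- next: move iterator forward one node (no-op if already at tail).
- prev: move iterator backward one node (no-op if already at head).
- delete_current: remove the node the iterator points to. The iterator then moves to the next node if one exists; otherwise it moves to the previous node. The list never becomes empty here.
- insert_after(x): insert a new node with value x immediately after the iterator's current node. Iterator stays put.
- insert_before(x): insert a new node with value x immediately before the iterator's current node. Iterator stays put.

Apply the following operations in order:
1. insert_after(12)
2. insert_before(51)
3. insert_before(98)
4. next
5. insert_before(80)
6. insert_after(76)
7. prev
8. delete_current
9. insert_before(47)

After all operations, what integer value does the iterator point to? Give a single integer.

After 1 (insert_after(12)): list=[5, 12, 7, 4, 1] cursor@5
After 2 (insert_before(51)): list=[51, 5, 12, 7, 4, 1] cursor@5
After 3 (insert_before(98)): list=[51, 98, 5, 12, 7, 4, 1] cursor@5
After 4 (next): list=[51, 98, 5, 12, 7, 4, 1] cursor@12
After 5 (insert_before(80)): list=[51, 98, 5, 80, 12, 7, 4, 1] cursor@12
After 6 (insert_after(76)): list=[51, 98, 5, 80, 12, 76, 7, 4, 1] cursor@12
After 7 (prev): list=[51, 98, 5, 80, 12, 76, 7, 4, 1] cursor@80
After 8 (delete_current): list=[51, 98, 5, 12, 76, 7, 4, 1] cursor@12
After 9 (insert_before(47)): list=[51, 98, 5, 47, 12, 76, 7, 4, 1] cursor@12

Answer: 12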